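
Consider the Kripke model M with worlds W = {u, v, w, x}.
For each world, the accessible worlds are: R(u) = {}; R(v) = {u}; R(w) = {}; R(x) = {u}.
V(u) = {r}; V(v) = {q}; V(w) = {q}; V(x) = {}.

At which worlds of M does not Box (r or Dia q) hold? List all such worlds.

Recall that Box ψ holds at a world iff ψ holds at every accessible world, and Dia ψ holds iff ψ holds at some accessible world.
Let φ = not Box (r or Dia q). Evaluate φ at each world:
  u (successors ∅): φ is false.
  v (successors {u}): φ is false.
  w (successors ∅): φ is false.
  x (successors {u}): φ is false.
For instance, at x:
  At x: Box (r or Dia q) is true, so not Box (r or Dia q) is false.
    At x: Box (r or Dia q) requires r or Dia q at every successor {u}.
      At u: r or Dia q is true.
    So Box (r or Dia q) is true at x.
Satisfying worlds: none.

none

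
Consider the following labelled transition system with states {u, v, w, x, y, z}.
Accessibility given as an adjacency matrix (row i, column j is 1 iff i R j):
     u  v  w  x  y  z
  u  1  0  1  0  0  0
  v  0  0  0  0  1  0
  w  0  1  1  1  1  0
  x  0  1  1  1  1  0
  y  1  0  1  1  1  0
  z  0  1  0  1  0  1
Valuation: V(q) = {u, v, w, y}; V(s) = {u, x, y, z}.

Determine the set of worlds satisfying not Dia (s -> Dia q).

Let φ = not Dia (s -> Dia q). Evaluate φ at each world:
  u (successors {u, w}): φ is false.
  v (successors {y}): φ is false.
  w (successors {v, w, x, y}): φ is false.
  x (successors {v, w, x, y}): φ is false.
  y (successors {u, w, x, y}): φ is false.
  z (successors {v, x, z}): φ is false.
For instance, at v:
  At v: Dia (s -> Dia q) is true, so not Dia (s -> Dia q) is false.
    At v: Dia (s -> Dia q) requires s -> Dia q at some successor in {y}.
      s -> Dia q holds at y, so Dia (s -> Dia q) is true at v.
Satisfying worlds: none.

none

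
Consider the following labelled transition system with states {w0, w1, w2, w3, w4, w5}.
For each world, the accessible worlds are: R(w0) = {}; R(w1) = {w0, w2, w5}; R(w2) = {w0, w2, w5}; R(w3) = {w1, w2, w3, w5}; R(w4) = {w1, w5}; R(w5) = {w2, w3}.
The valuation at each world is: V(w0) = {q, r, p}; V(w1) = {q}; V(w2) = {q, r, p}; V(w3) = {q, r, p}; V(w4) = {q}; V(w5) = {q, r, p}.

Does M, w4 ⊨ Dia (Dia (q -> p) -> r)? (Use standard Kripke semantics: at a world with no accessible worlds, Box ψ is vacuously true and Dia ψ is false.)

Yes

At w4: Dia (Dia (q -> p) -> r) requires Dia (q -> p) -> r at some successor in {w1, w5}.
  Dia (q -> p) -> r holds at w5, so Dia (Dia (q -> p) -> r) is true at w4.
    At w5: Dia (q -> p) is true, r is true, so Dia (q -> p) -> r is true.
      At w5: Dia (q -> p) requires q -> p at some successor in {w2, w3}.
        q -> p holds at w2, so Dia (q -> p) is true at w5.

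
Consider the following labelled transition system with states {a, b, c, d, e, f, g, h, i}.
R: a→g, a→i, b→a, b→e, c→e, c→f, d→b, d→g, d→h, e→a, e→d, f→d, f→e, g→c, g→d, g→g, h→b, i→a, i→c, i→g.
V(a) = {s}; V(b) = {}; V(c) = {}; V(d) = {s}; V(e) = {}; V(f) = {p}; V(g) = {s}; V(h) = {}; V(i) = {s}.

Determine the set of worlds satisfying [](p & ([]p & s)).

Let φ = [](p & ([]p & s)). Evaluate φ at each world:
  a (successors {g, i}): φ is false.
  b (successors {a, e}): φ is false.
  c (successors {e, f}): φ is false.
  d (successors {b, g, h}): φ is false.
  e (successors {a, d}): φ is false.
  f (successors {d, e}): φ is false.
  g (successors {c, d, g}): φ is false.
  h (successors {b}): φ is false.
  i (successors {a, c, g}): φ is false.
For instance, at b:
  At b: [](p & ([]p & s)) requires p & ([]p & s) at every successor {a, e}.
    p & ([]p & s) fails at a, so [](p & ([]p & s)) is false at b.
      At a: p is false, []p & s is false, so p & ([]p & s) is false.
Satisfying worlds: none.

none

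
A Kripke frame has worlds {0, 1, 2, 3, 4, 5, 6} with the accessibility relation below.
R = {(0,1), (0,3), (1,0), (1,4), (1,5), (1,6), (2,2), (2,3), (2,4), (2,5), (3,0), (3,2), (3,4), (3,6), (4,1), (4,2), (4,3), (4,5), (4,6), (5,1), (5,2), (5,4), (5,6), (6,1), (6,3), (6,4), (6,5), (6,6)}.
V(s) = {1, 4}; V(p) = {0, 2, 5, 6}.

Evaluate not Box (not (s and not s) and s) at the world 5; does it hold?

At 5: Box (not (s and not s) and s) is false, so not Box (not (s and not s) and s) is true.
  At 5: Box (not (s and not s) and s) requires not (s and not s) and s at every successor {1, 2, 4, 6}.
    not (s and not s) and s fails at 2, so Box (not (s and not s) and s) is false at 5.

Yes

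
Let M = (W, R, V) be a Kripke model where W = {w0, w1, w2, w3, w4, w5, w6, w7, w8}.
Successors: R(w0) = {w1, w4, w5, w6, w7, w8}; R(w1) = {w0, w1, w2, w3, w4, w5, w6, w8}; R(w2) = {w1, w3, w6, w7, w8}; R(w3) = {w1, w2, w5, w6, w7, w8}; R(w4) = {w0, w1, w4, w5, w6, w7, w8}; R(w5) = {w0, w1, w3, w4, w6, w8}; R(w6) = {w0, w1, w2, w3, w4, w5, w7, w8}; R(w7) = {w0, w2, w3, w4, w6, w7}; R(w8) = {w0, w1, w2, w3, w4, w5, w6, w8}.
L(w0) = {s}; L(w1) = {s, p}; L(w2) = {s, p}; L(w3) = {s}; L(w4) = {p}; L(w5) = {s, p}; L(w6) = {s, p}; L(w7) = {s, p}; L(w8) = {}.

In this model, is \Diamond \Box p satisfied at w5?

No

At w5: \Diamond \Box p requires \Box p at some successor in {w0, w1, w3, w4, w6, w8}.
  At w0: \Box p is false.
  At w1: \Box p is false.
  At w3: \Box p is false.
  At w4: \Box p is false.
  At w6: \Box p is false.
  At w8: \Box p is false.
So \Diamond \Box p is false at w5.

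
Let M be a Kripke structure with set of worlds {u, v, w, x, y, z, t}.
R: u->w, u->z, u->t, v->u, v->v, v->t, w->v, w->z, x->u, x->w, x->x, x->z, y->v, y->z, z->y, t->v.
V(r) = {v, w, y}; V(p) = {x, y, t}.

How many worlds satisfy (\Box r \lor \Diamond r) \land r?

3

Let φ = (\Box r \lor \Diamond r) \land r. Evaluate φ at each world:
  u (successors {w, z, t}): φ is false.
  v (successors {u, v, t}): φ is true.
  w (successors {v, z}): φ is true.
  x (successors {u, w, x, z}): φ is false.
  y (successors {v, z}): φ is true.
  z (successors {y}): φ is false.
  t (successors {v}): φ is false.
For instance, at z:
  At z: \Box r \lor \Diamond r is true, r is false, so (\Box r \lor \Diamond r) \land r is false.
    At z: \Box r is true, \Diamond r is true, so \Box r \lor \Diamond r is true.
      At z: \Box r requires r at every successor {y}.
        At y: r is true.
      So \Box r is true at z.
      At z: \Diamond r requires r at some successor in {y}.
        r holds at y, so \Diamond r is true at z.
Satisfying worlds: {v, w, y}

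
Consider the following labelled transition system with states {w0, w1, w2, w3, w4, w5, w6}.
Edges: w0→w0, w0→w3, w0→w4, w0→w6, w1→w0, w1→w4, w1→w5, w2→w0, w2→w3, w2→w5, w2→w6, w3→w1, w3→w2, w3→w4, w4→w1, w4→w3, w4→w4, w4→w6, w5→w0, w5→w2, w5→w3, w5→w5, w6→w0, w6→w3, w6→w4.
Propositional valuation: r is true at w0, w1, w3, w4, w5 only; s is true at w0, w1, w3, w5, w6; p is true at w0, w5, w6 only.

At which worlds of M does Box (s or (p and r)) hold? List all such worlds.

Recall that Box ψ holds at a world iff ψ holds at every accessible world, and Dia ψ holds iff ψ holds at some accessible world.
Let φ = Box (s or (p and r)). Evaluate φ at each world:
  w0 (successors {w0, w3, w4, w6}): φ is false.
  w1 (successors {w0, w4, w5}): φ is false.
  w2 (successors {w0, w3, w5, w6}): φ is true.
  w3 (successors {w1, w2, w4}): φ is false.
  w4 (successors {w1, w3, w4, w6}): φ is false.
  w5 (successors {w0, w2, w3, w5}): φ is false.
  w6 (successors {w0, w3, w4}): φ is false.
For instance, at w5:
  At w5: Box (s or (p and r)) requires s or (p and r) at every successor {w0, w2, w3, w5}.
    s or (p and r) fails at w2, so Box (s or (p and r)) is false at w5.
Satisfying worlds: {w2}

w2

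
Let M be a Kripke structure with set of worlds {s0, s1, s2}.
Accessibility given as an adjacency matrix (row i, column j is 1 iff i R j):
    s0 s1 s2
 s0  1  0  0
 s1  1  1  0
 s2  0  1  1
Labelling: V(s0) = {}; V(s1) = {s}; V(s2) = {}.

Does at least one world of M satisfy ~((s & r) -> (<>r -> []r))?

Let φ = ~((s & r) -> (<>r -> []r)). Evaluate φ at each world:
  s0 (successors {s0}): φ is false.
  s1 (successors {s0, s1}): φ is false.
  s2 (successors {s1, s2}): φ is false.
For instance, at s2:
  At s2: (s & r) -> (<>r -> []r) is true, so ~((s & r) -> (<>r -> []r)) is false.
    At s2: s & r is false, <>r -> []r is true, so (s & r) -> (<>r -> []r) is true.
      At s2: <>r is false, []r is false, so <>r -> []r is true.

No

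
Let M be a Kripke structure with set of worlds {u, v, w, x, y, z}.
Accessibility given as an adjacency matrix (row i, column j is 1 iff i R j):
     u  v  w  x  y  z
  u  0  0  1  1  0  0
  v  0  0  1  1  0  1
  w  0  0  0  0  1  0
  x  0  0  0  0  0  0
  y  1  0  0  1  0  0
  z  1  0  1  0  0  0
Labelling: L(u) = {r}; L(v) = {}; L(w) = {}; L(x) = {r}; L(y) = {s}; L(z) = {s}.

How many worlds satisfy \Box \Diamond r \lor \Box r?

3

Let φ = \Box \Diamond r \lor \Box r. Evaluate φ at each world:
  u (successors {w, x}): φ is false.
  v (successors {w, x, z}): φ is false.
  w (successors {y}): φ is true.
  x (successors ∅): φ is true.
  y (successors {u, x}): φ is true.
  z (successors {u, w}): φ is false.
For instance, at w:
  At w: \Box \Diamond r is true, \Box r is false, so \Box \Diamond r \lor \Box r is true.
    At w: \Box \Diamond r requires \Diamond r at every successor {y}.
      At y: \Diamond r is true.
    So \Box \Diamond r is true at w.
    At w: \Box r requires r at every successor {y}.
      r fails at y, so \Box r is false at w.
Satisfying worlds: {w, x, y}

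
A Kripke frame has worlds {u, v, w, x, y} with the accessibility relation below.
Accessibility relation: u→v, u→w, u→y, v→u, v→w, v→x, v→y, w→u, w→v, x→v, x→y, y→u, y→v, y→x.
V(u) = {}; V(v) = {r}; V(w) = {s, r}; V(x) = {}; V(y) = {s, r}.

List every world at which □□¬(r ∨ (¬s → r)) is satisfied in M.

none

Let φ = □□¬(r ∨ (¬s → r)). Evaluate φ at each world:
  u (successors {v, w, y}): φ is false.
  v (successors {u, w, x, y}): φ is false.
  w (successors {u, v}): φ is false.
  x (successors {v, y}): φ is false.
  y (successors {u, v, x}): φ is false.
For instance, at w:
  At w: □□¬(r ∨ (¬s → r)) requires □¬(r ∨ (¬s → r)) at every successor {u, v}.
    □¬(r ∨ (¬s → r)) fails at u, so □□¬(r ∨ (¬s → r)) is false at w.
      At u: □¬(r ∨ (¬s → r)) requires ¬(r ∨ (¬s → r)) at every successor {v, w, y}.
        ¬(r ∨ (¬s → r)) fails at v, so □¬(r ∨ (¬s → r)) is false at u.
Satisfying worlds: none.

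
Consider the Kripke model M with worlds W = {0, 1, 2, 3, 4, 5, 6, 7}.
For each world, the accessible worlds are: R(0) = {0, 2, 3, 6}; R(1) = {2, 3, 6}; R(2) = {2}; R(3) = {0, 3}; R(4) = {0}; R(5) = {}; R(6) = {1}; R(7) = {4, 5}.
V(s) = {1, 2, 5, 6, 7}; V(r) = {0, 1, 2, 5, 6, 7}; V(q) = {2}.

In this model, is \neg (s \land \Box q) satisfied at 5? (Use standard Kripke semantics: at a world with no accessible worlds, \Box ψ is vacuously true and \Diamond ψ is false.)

No

Recall that \Box ψ holds at a world iff ψ holds at every accessible world, and \Diamond ψ holds iff ψ holds at some accessible world.
At 5: s \land \Box q is true, so \neg (s \land \Box q) is false.
  At 5: s is true, \Box q is true, so s \land \Box q is true.
    At 5: no accessible worlds, so \Box q holds vacuously.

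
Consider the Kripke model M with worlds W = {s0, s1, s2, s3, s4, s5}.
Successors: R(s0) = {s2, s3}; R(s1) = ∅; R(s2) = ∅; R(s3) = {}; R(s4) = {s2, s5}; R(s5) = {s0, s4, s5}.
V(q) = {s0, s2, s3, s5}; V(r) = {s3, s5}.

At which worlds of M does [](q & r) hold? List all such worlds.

Recall that []ψ holds at a world iff ψ holds at every accessible world, and <>ψ holds iff ψ holds at some accessible world.
Let φ = [](q & r). Evaluate φ at each world:
  s0 (successors {s2, s3}): φ is false.
  s1 (successors ∅): φ is true.
  s2 (successors ∅): φ is true.
  s3 (successors ∅): φ is true.
  s4 (successors {s2, s5}): φ is false.
  s5 (successors {s0, s4, s5}): φ is false.
For instance, at s0:
  At s0: [](q & r) requires q & r at every successor {s2, s3}.
    q & r fails at s2, so [](q & r) is false at s0.
Satisfying worlds: {s1, s2, s3}

s1, s2, s3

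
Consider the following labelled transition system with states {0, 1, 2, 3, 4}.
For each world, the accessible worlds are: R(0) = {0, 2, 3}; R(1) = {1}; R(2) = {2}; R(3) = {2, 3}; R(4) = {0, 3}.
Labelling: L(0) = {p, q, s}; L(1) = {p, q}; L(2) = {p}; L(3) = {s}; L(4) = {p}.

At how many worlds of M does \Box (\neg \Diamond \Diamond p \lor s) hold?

Let φ = \Box (\neg \Diamond \Diamond p \lor s). Evaluate φ at each world:
  0 (successors {0, 2, 3}): φ is false.
  1 (successors {1}): φ is false.
  2 (successors {2}): φ is false.
  3 (successors {2, 3}): φ is false.
  4 (successors {0, 3}): φ is true.
For instance, at 0:
  At 0: \Box (\neg \Diamond \Diamond p \lor s) requires \neg \Diamond \Diamond p \lor s at every successor {0, 2, 3}.
    \neg \Diamond \Diamond p \lor s fails at 2, so \Box (\neg \Diamond \Diamond p \lor s) is false at 0.
      At 2: \neg \Diamond \Diamond p is false, s is false, so \neg \Diamond \Diamond p \lor s is false.
Satisfying worlds: {4}

1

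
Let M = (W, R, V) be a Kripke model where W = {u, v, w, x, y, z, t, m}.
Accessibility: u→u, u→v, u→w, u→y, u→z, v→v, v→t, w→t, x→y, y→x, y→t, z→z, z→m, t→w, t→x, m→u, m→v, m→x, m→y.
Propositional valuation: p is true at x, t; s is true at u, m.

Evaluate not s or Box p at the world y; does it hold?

At y: not s is true, Box p is true, so not s or Box p is true.
  At y: Box p requires p at every successor {x, t}.
    At x: p is true.
    At t: p is true.
  So Box p is true at y.

Yes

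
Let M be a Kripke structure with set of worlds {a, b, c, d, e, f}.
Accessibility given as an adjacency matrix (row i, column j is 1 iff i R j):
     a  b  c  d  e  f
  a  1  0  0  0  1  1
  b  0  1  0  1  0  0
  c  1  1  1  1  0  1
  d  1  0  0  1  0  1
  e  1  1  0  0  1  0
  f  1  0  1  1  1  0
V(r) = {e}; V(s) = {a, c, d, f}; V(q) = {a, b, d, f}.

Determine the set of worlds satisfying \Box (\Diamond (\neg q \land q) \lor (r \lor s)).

Recall that \Box ψ holds at a world iff ψ holds at every accessible world, and \Diamond ψ holds iff ψ holds at some accessible world.
Let φ = \Box (\Diamond (\neg q \land q) \lor (r \lor s)). Evaluate φ at each world:
  a (successors {a, e, f}): φ is true.
  b (successors {b, d}): φ is false.
  c (successors {a, b, c, d, f}): φ is false.
  d (successors {a, d, f}): φ is true.
  e (successors {a, b, e}): φ is false.
  f (successors {a, c, d, e}): φ is true.
For instance, at e:
  At e: \Box (\Diamond (\neg q \land q) \lor (r \lor s)) requires \Diamond (\neg q \land q) \lor (r \lor s) at every successor {a, b, e}.
    \Diamond (\neg q \land q) \lor (r \lor s) fails at b, so \Box (\Diamond (\neg q \land q) \lor (r \lor s)) is false at e.
      At b: \Diamond (\neg q \land q) is false, r \lor s is false, so \Diamond (\neg q \land q) \lor (r \lor s) is false.
Satisfying worlds: {a, d, f}

a, d, f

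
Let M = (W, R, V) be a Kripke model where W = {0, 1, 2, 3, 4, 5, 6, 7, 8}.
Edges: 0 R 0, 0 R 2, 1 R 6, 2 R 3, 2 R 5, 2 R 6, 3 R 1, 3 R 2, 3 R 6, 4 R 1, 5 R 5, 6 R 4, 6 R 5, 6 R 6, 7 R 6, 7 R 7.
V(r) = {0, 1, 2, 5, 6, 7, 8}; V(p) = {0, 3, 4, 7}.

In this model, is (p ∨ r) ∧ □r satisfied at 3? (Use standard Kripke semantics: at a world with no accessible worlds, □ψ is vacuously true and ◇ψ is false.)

Yes

Recall that □ψ holds at a world iff ψ holds at every accessible world, and ◇ψ holds iff ψ holds at some accessible world.
At 3: p ∨ r is true, □r is true, so (p ∨ r) ∧ □r is true.
  At 3: □r requires r at every successor {1, 2, 6}.
    At 1: r is true.
    At 2: r is true.
    At 6: r is true.
  So □r is true at 3.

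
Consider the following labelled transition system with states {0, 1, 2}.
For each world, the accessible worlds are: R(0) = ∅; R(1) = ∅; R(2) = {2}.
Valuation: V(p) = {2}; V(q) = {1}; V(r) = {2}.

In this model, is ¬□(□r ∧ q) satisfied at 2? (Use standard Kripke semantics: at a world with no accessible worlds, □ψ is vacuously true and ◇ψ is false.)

Recall that □ψ holds at a world iff ψ holds at every accessible world, and ◇ψ holds iff ψ holds at some accessible world.
At 2: □(□r ∧ q) is false, so ¬□(□r ∧ q) is true.
  At 2: □(□r ∧ q) requires □r ∧ q at every successor {2}.
    □r ∧ q fails at 2, so □(□r ∧ q) is false at 2.
      At 2: □r is true, q is false, so □r ∧ q is false.

Yes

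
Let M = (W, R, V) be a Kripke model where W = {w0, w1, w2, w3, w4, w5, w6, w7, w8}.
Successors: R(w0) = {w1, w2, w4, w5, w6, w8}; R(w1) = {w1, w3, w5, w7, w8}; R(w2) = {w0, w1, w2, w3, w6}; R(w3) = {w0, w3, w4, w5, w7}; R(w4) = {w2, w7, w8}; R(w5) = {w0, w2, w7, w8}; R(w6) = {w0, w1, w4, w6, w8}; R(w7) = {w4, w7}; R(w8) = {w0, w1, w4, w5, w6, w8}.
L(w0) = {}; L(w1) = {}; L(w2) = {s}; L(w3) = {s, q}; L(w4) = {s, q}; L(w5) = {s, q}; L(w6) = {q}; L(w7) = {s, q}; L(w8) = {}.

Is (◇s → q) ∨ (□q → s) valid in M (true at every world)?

Let φ = (◇s → q) ∨ (□q → s). Evaluate φ at each world:
  w0 (successors {w1, w2, w4, w5, w6, w8}): φ is true.
  w1 (successors {w1, w3, w5, w7, w8}): φ is true.
  w2 (successors {w0, w1, w2, w3, w6}): φ is true.
  w3 (successors {w0, w3, w4, w5, w7}): φ is true.
  w4 (successors {w2, w7, w8}): φ is true.
  w5 (successors {w0, w2, w7, w8}): φ is true.
  w6 (successors {w0, w1, w4, w6, w8}): φ is true.
  w7 (successors {w4, w7}): φ is true.
  w8 (successors {w0, w1, w4, w5, w6, w8}): φ is true.
For instance, at w5:
  At w5: ◇s → q is true, □q → s is true, so (◇s → q) ∨ (□q → s) is true.
    At w5: ◇s is true, q is true, so ◇s → q is true.
      At w5: ◇s requires s at some successor in {w0, w2, w7, w8}.
        s holds at w2, so ◇s is true at w5.
    At w5: □q is false, s is true, so □q → s is true.
      At w5: □q requires q at every successor {w0, w2, w7, w8}.
        q fails at w0, so □q is false at w5.

Yes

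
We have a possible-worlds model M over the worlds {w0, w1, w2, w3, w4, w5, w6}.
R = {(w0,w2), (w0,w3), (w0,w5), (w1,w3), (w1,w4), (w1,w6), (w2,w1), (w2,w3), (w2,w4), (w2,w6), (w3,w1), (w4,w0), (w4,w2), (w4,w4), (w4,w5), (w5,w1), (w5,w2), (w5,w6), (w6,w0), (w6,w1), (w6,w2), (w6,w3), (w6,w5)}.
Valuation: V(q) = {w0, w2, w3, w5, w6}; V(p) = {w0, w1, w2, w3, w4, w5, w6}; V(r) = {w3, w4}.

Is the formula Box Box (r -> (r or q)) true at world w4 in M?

Yes

At w4: Box Box (r -> (r or q)) requires Box (r -> (r or q)) at every successor {w0, w2, w4, w5}.
  At w0: Box (r -> (r or q)) is true.
  At w2: Box (r -> (r or q)) is true.
  At w4: Box (r -> (r or q)) is true.
  At w5: Box (r -> (r or q)) is true.
So Box Box (r -> (r or q)) is true at w4.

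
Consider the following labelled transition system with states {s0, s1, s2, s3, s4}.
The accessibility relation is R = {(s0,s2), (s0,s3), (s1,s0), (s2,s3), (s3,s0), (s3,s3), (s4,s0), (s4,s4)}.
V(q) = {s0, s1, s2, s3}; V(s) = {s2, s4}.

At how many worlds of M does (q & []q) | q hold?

4

Let φ = (q & []q) | q. Evaluate φ at each world:
  s0 (successors {s2, s3}): φ is true.
  s1 (successors {s0}): φ is true.
  s2 (successors {s3}): φ is true.
  s3 (successors {s0, s3}): φ is true.
  s4 (successors {s0, s4}): φ is false.
For instance, at s3:
  At s3: q & []q is true, q is true, so (q & []q) | q is true.
    At s3: q is true, []q is true, so q & []q is true.
      At s3: []q requires q at every successor {s0, s3}.
        At s0: q is true.
        At s3: q is true.
      So []q is true at s3.
Satisfying worlds: {s0, s1, s2, s3}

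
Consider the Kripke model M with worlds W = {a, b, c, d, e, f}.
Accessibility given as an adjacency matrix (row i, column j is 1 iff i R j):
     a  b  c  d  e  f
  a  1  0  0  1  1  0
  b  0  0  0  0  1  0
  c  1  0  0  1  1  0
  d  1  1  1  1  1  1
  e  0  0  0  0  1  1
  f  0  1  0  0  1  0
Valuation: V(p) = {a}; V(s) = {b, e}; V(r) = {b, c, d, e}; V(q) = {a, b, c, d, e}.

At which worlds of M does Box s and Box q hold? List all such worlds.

Recall that Box ψ holds at a world iff ψ holds at every accessible world, and Dia ψ holds iff ψ holds at some accessible world.
Let φ = Box s and Box q. Evaluate φ at each world:
  a (successors {a, d, e}): φ is false.
  b (successors {e}): φ is true.
  c (successors {a, d, e}): φ is false.
  d (successors {a, b, c, d, e, f}): φ is false.
  e (successors {e, f}): φ is false.
  f (successors {b, e}): φ is true.
For instance, at d:
  At d: Box s is false, Box q is false, so Box s and Box q is false.
    At d: Box s requires s at every successor {a, b, c, d, e, f}.
      s fails at a, so Box s is false at d.
    At d: Box q requires q at every successor {a, b, c, d, e, f}.
      q fails at f, so Box q is false at d.
Satisfying worlds: {b, f}

b, f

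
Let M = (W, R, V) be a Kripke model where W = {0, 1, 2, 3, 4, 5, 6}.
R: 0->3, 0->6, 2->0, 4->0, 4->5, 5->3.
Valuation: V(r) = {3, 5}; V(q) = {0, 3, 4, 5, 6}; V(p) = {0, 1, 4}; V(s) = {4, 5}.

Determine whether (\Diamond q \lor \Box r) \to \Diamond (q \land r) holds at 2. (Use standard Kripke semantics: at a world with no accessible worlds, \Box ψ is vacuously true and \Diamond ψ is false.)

No

Recall that \Box ψ holds at a world iff ψ holds at every accessible world, and \Diamond ψ holds iff ψ holds at some accessible world.
At 2: \Diamond q \lor \Box r is true, \Diamond (q \land r) is false, so (\Diamond q \lor \Box r) \to \Diamond (q \land r) is false.
  At 2: \Diamond q is true, \Box r is false, so \Diamond q \lor \Box r is true.
    At 2: \Diamond q requires q at some successor in {0}.
      q holds at 0, so \Diamond q is true at 2.
    At 2: \Box r requires r at every successor {0}.
      r fails at 0, so \Box r is false at 2.
  At 2: \Diamond (q \land r) requires q \land r at some successor in {0}.
    At 0: q \land r is false.
  So \Diamond (q \land r) is false at 2.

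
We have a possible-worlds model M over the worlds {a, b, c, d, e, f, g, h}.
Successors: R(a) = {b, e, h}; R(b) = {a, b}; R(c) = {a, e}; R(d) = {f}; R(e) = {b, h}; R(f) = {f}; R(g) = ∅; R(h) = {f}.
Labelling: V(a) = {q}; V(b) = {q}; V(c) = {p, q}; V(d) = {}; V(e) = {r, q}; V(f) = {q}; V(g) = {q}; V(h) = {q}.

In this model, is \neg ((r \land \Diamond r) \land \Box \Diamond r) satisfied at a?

Yes

At a: (r \land \Diamond r) \land \Box \Diamond r is false, so \neg ((r \land \Diamond r) \land \Box \Diamond r) is true.
  At a: r \land \Diamond r is false, \Box \Diamond r is false, so (r \land \Diamond r) \land \Box \Diamond r is false.
    At a: r is false, \Diamond r is true, so r \land \Diamond r is false.
      At a: \Diamond r requires r at some successor in {b, e, h}.
        r holds at e, so \Diamond r is true at a.
    At a: \Box \Diamond r requires \Diamond r at every successor {b, e, h}.
      \Diamond r fails at b, so \Box \Diamond r is false at a.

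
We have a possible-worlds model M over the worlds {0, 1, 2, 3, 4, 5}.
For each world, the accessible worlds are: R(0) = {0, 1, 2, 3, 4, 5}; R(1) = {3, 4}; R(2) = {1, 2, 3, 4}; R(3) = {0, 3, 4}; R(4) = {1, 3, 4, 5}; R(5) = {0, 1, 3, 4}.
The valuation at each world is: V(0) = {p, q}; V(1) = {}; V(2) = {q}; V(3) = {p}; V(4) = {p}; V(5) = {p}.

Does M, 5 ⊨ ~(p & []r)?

Yes

At 5: p & []r is false, so ~(p & []r) is true.
  At 5: p is true, []r is false, so p & []r is false.
    At 5: []r requires r at every successor {0, 1, 3, 4}.
      r fails at 0, so []r is false at 5.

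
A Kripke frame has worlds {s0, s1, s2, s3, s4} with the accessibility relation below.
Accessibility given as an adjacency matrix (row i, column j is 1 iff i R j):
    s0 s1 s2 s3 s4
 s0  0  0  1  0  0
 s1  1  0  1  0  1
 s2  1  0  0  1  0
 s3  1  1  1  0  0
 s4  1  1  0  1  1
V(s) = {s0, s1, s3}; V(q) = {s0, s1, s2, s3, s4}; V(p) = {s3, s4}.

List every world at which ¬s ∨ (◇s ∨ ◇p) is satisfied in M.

Let φ = ¬s ∨ (◇s ∨ ◇p). Evaluate φ at each world:
  s0 (successors {s2}): φ is false.
  s1 (successors {s0, s2, s4}): φ is true.
  s2 (successors {s0, s3}): φ is true.
  s3 (successors {s0, s1, s2}): φ is true.
  s4 (successors {s0, s1, s3, s4}): φ is true.
For instance, at s4:
  At s4: ¬s is true, ◇s ∨ ◇p is true, so ¬s ∨ (◇s ∨ ◇p) is true.
    At s4: ◇s is true, ◇p is true, so ◇s ∨ ◇p is true.
      At s4: ◇s requires s at some successor in {s0, s1, s3, s4}.
        s holds at s0, so ◇s is true at s4.
      At s4: ◇p requires p at some successor in {s0, s1, s3, s4}.
        p holds at s3, so ◇p is true at s4.
Satisfying worlds: {s1, s2, s3, s4}

s1, s2, s3, s4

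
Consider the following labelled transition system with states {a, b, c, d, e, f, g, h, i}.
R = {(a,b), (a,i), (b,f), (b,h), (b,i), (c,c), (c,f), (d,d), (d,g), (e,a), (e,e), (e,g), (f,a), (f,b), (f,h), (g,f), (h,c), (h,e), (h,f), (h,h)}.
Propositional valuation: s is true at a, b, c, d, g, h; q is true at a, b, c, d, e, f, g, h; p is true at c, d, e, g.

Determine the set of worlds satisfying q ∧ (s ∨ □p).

a, b, c, d, g, h

Let φ = q ∧ (s ∨ □p). Evaluate φ at each world:
  a (successors {b, i}): φ is true.
  b (successors {f, h, i}): φ is true.
  c (successors {c, f}): φ is true.
  d (successors {d, g}): φ is true.
  e (successors {a, e, g}): φ is false.
  f (successors {a, b, h}): φ is false.
  g (successors {f}): φ is true.
  h (successors {c, e, f, h}): φ is true.
  i (successors ∅): φ is false.
For instance, at e:
  At e: q is true, s ∨ □p is false, so q ∧ (s ∨ □p) is false.
    At e: s is false, □p is false, so s ∨ □p is false.
      At e: □p requires p at every successor {a, e, g}.
        p fails at a, so □p is false at e.
Satisfying worlds: {a, b, c, d, g, h}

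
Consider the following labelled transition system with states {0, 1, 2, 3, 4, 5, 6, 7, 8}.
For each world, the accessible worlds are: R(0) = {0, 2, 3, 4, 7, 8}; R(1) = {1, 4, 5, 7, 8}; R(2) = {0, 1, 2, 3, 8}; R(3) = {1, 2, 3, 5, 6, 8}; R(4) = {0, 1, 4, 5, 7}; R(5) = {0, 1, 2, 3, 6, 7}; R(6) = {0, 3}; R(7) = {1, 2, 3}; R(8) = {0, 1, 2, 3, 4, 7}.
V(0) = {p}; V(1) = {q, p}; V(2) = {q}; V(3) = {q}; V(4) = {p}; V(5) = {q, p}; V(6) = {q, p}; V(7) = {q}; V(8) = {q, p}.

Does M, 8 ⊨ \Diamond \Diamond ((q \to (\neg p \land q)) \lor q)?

Yes

At 8: \Diamond \Diamond ((q \to (\neg p \land q)) \lor q) requires \Diamond ((q \to (\neg p \land q)) \lor q) at some successor in {0, 1, 2, 3, 4, 7}.
  \Diamond ((q \to (\neg p \land q)) \lor q) holds at 0, so \Diamond \Diamond ((q \to (\neg p \land q)) \lor q) is true at 8.
    At 0: \Diamond ((q \to (\neg p \land q)) \lor q) requires (q \to (\neg p \land q)) \lor q at some successor in {0, 2, 3, 4, 7, 8}.
      (q \to (\neg p \land q)) \lor q holds at 0, so \Diamond ((q \to (\neg p \land q)) \lor q) is true at 0.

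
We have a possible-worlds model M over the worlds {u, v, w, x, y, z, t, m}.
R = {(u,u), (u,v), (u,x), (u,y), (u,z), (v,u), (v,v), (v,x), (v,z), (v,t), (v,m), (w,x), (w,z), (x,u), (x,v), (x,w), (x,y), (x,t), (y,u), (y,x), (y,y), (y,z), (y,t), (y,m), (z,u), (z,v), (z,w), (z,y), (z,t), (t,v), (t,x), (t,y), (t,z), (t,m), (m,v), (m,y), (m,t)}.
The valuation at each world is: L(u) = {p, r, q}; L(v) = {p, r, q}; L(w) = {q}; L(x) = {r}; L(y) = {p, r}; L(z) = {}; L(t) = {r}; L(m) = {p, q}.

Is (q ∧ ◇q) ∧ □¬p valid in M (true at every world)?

No

Recall that □ψ holds at a world iff ψ holds at every accessible world, and ◇ψ holds iff ψ holds at some accessible world.
Let φ = (q ∧ ◇q) ∧ □¬p. Evaluate φ at each world:
  u (successors {u, v, x, y, z}): φ is false.
  v (successors {u, v, x, z, t, m}): φ is false.
  w (successors {x, z}): φ is false.
  x (successors {u, v, w, y, t}): φ is false.
  y (successors {u, x, y, z, t, m}): φ is false.
  z (successors {u, v, w, y, t}): φ is false.
  t (successors {v, x, y, z, m}): φ is false.
  m (successors {v, y, t}): φ is false.
Detail at u (counterexample):
  At u: q ∧ ◇q is true, □¬p is false, so (q ∧ ◇q) ∧ □¬p is false.
    At u: q is true, ◇q is true, so q ∧ ◇q is true.
      At u: ◇q requires q at some successor in {u, v, x, y, z}.
        q holds at u, so ◇q is true at u.
    At u: □¬p requires ¬p at every successor {u, v, x, y, z}.
      ¬p fails at u, so □¬p is false at u.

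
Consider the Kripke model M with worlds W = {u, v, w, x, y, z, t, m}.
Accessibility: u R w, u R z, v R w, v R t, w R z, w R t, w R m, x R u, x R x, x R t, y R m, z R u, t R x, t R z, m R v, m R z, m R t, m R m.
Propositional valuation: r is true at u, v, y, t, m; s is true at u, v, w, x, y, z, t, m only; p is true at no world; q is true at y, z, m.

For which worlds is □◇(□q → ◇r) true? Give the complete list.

Recall that □ψ holds at a world iff ψ holds at every accessible world, and ◇ψ holds iff ψ holds at some accessible world.
Let φ = □◇(□q → ◇r). Evaluate φ at each world:
  u (successors {w, z}): φ is true.
  v (successors {w, t}): φ is true.
  w (successors {z, t, m}): φ is true.
  x (successors {u, x, t}): φ is true.
  y (successors {m}): φ is true.
  z (successors {u}): φ is true.
  t (successors {x, z}): φ is true.
  m (successors {v, z, t, m}): φ is true.
For instance, at v:
  At v: □◇(□q → ◇r) requires ◇(□q → ◇r) at every successor {w, t}.
      At w: ◇(□q → ◇r) requires □q → ◇r at some successor in {z, t, m}.
        □q → ◇r holds at z, so ◇(□q → ◇r) is true at w.
      At t: ◇(□q → ◇r) requires □q → ◇r at some successor in {x, z}.
        □q → ◇r holds at x, so ◇(□q → ◇r) is true at t.
  So □◇(□q → ◇r) is true at v.
Satisfying worlds: {u, v, w, x, y, z, t, m}

u, v, w, x, y, z, t, m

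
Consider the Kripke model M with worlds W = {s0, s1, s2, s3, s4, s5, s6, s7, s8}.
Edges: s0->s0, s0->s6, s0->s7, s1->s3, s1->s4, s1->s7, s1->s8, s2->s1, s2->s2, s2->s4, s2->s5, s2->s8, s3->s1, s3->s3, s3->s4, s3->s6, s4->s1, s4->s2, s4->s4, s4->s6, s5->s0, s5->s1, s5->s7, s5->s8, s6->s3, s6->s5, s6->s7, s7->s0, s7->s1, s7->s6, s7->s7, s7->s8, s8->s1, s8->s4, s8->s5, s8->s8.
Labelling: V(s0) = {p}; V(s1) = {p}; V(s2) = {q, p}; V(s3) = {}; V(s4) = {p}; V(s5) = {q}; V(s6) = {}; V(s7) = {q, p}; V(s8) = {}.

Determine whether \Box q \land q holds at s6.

At s6: \Box q is false, q is false, so \Box q \land q is false.
  At s6: \Box q requires q at every successor {s3, s5, s7}.
    q fails at s3, so \Box q is false at s6.

No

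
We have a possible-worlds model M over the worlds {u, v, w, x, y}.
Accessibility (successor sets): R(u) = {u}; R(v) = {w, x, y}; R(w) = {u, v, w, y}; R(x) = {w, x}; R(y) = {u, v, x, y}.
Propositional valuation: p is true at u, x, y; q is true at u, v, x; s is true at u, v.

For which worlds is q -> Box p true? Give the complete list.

u, w, y

Let φ = q -> Box p. Evaluate φ at each world:
  u (successors {u}): φ is true.
  v (successors {w, x, y}): φ is false.
  w (successors {u, v, w, y}): φ is true.
  x (successors {w, x}): φ is false.
  y (successors {u, v, x, y}): φ is true.
For instance, at w:
  At w: q is false, Box p is false, so q -> Box p is true.
    At w: Box p requires p at every successor {u, v, w, y}.
      p fails at v, so Box p is false at w.
Satisfying worlds: {u, w, y}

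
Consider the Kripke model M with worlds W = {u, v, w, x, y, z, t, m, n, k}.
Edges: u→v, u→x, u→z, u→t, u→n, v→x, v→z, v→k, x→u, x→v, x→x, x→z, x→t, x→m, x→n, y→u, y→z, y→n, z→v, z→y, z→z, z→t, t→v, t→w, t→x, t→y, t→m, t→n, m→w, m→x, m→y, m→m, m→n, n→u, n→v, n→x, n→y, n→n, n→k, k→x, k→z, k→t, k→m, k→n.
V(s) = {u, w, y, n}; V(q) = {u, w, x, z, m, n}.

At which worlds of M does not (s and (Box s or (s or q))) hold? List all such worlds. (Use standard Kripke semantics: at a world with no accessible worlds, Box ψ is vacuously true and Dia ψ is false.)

Recall that Box ψ holds at a world iff ψ holds at every accessible world, and Dia ψ holds iff ψ holds at some accessible world.
Let φ = not (s and (Box s or (s or q))). Evaluate φ at each world:
  u (successors {v, x, z, t, n}): φ is false.
  v (successors {x, z, k}): φ is true.
  w (successors ∅): φ is false.
  x (successors {u, v, x, z, t, m, n}): φ is true.
  y (successors {u, z, n}): φ is false.
  z (successors {v, y, z, t}): φ is true.
  t (successors {v, w, x, y, m, n}): φ is true.
  m (successors {w, x, y, m, n}): φ is true.
  n (successors {u, v, x, y, n, k}): φ is false.
  k (successors {x, z, t, m, n}): φ is true.
For instance, at u:
  At u: s and (Box s or (s or q)) is true, so not (s and (Box s or (s or q))) is false.
    At u: s is true, Box s or (s or q) is true, so s and (Box s or (s or q)) is true.
      At u: Box s is false, s or q is true, so Box s or (s or q) is true.
Satisfying worlds: {v, x, z, t, m, k}

v, x, z, t, m, k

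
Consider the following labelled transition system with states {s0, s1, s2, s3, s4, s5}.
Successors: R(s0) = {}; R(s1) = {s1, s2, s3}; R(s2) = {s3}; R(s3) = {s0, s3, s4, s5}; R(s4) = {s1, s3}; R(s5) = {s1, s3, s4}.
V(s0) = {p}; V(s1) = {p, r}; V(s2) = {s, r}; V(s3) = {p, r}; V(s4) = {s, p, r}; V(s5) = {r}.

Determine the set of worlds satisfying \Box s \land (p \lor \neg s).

Let φ = \Box s \land (p \lor \neg s). Evaluate φ at each world:
  s0 (successors ∅): φ is true.
  s1 (successors {s1, s2, s3}): φ is false.
  s2 (successors {s3}): φ is false.
  s3 (successors {s0, s3, s4, s5}): φ is false.
  s4 (successors {s1, s3}): φ is false.
  s5 (successors {s1, s3, s4}): φ is false.
For instance, at s1:
  At s1: \Box s is false, p \lor \neg s is true, so \Box s \land (p \lor \neg s) is false.
    At s1: \Box s requires s at every successor {s1, s2, s3}.
      s fails at s1, so \Box s is false at s1.
Satisfying worlds: {s0}

s0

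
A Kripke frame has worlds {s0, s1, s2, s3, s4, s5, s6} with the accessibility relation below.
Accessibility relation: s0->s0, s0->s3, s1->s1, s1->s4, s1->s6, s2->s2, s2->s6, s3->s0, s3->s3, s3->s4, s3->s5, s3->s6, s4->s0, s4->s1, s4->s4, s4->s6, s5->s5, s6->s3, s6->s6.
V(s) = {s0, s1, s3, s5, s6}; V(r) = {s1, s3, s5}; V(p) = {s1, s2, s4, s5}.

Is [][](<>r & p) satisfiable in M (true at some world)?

Yes

Let φ = [][](<>r & p). Evaluate φ at each world:
  s0 (successors {s0, s3}): φ is false.
  s1 (successors {s1, s4, s6}): φ is false.
  s2 (successors {s2, s6}): φ is false.
  s3 (successors {s0, s3, s4, s5, s6}): φ is false.
  s4 (successors {s0, s1, s4, s6}): φ is false.
  s5 (successors {s5}): φ is true.
  s6 (successors {s3, s6}): φ is false.
Detail at s5 (witness):
  At s5: [][](<>r & p) requires [](<>r & p) at every successor {s5}.
      At s5: [](<>r & p) requires <>r & p at every successor {s5}.
        At s5: <>r & p is true.
      So [](<>r & p) is true at s5.
  So [][](<>r & p) is true at s5.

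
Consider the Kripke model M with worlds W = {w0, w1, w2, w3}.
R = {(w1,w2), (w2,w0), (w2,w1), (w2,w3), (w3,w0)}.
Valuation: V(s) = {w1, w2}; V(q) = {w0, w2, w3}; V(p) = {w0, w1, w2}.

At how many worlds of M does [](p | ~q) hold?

3

Recall that []ψ holds at a world iff ψ holds at every accessible world, and <>ψ holds iff ψ holds at some accessible world.
Let φ = [](p | ~q). Evaluate φ at each world:
  w0 (successors ∅): φ is true.
  w1 (successors {w2}): φ is true.
  w2 (successors {w0, w1, w3}): φ is false.
  w3 (successors {w0}): φ is true.
For instance, at w3:
  At w3: [](p | ~q) requires p | ~q at every successor {w0}.
    At w0: p | ~q is true.
  So [](p | ~q) is true at w3.
Satisfying worlds: {w0, w1, w3}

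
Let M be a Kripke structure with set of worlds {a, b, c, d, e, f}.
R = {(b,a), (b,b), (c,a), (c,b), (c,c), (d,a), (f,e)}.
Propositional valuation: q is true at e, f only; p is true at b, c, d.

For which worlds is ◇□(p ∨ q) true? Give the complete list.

b, c, d, f

Recall that □ψ holds at a world iff ψ holds at every accessible world, and ◇ψ holds iff ψ holds at some accessible world.
Let φ = ◇□(p ∨ q). Evaluate φ at each world:
  a (successors ∅): φ is false.
  b (successors {a, b}): φ is true.
  c (successors {a, b, c}): φ is true.
  d (successors {a}): φ is true.
  e (successors ∅): φ is false.
  f (successors {e}): φ is true.
For instance, at b:
  At b: ◇□(p ∨ q) requires □(p ∨ q) at some successor in {a, b}.
    □(p ∨ q) holds at a, so ◇□(p ∨ q) is true at b.
      At a: no accessible worlds, so □(p ∨ q) holds vacuously.
Satisfying worlds: {b, c, d, f}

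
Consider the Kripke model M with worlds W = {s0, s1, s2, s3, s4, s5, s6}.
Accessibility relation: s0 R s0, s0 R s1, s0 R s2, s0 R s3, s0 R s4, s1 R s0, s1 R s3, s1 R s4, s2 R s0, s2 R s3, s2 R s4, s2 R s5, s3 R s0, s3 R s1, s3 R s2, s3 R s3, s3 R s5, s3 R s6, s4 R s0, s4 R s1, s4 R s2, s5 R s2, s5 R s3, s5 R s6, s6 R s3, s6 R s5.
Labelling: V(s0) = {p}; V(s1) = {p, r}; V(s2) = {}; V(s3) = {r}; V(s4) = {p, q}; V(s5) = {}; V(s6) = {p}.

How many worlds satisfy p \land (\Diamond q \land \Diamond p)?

Let φ = p \land (\Diamond q \land \Diamond p). Evaluate φ at each world:
  s0 (successors {s0, s1, s2, s3, s4}): φ is true.
  s1 (successors {s0, s3, s4}): φ is true.
  s2 (successors {s0, s3, s4, s5}): φ is false.
  s3 (successors {s0, s1, s2, s3, s5, s6}): φ is false.
  s4 (successors {s0, s1, s2}): φ is false.
  s5 (successors {s2, s3, s6}): φ is false.
  s6 (successors {s3, s5}): φ is false.
For instance, at s4:
  At s4: p is true, \Diamond q \land \Diamond p is false, so p \land (\Diamond q \land \Diamond p) is false.
    At s4: \Diamond q is false, \Diamond p is true, so \Diamond q \land \Diamond p is false.
      At s4: \Diamond q requires q at some successor in {s0, s1, s2}.
        At s0: q is false.
        At s1: q is false.
        At s2: q is false.
      So \Diamond q is false at s4.
      At s4: \Diamond p requires p at some successor in {s0, s1, s2}.
        p holds at s0, so \Diamond p is true at s4.
Satisfying worlds: {s0, s1}

2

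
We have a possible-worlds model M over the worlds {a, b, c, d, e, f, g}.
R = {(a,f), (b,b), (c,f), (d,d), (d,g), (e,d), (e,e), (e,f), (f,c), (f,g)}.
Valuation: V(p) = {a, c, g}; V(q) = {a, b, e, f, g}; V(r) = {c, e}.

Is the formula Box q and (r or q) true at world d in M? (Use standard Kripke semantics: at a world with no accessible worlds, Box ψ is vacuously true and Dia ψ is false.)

At d: Box q is false, r or q is false, so Box q and (r or q) is false.
  At d: Box q requires q at every successor {d, g}.
    q fails at d, so Box q is false at d.

No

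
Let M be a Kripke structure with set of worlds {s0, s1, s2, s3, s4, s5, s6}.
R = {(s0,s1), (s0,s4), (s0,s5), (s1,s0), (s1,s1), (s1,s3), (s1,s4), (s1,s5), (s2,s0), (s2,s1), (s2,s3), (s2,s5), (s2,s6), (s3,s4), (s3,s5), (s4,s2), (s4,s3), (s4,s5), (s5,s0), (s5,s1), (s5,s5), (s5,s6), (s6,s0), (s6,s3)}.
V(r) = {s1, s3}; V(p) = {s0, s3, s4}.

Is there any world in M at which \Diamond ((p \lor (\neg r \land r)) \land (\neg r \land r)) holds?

No

Let φ = \Diamond ((p \lor (\neg r \land r)) \land (\neg r \land r)). Evaluate φ at each world:
  s0 (successors {s1, s4, s5}): φ is false.
  s1 (successors {s0, s1, s3, s4, s5}): φ is false.
  s2 (successors {s0, s1, s3, s5, s6}): φ is false.
  s3 (successors {s4, s5}): φ is false.
  s4 (successors {s2, s3, s5}): φ is false.
  s5 (successors {s0, s1, s5, s6}): φ is false.
  s6 (successors {s0, s3}): φ is false.
For instance, at s5:
  At s5: \Diamond ((p \lor (\neg r \land r)) \land (\neg r \land r)) requires (p \lor (\neg r \land r)) \land (\neg r \land r) at some successor in {s0, s1, s5, s6}.
    At s0: (p \lor (\neg r \land r)) \land (\neg r \land r) is false.
    At s1: (p \lor (\neg r \land r)) \land (\neg r \land r) is false.
    At s5: (p \lor (\neg r \land r)) \land (\neg r \land r) is false.
    At s6: (p \lor (\neg r \land r)) \land (\neg r \land r) is false.
  So \Diamond ((p \lor (\neg r \land r)) \land (\neg r \land r)) is false at s5.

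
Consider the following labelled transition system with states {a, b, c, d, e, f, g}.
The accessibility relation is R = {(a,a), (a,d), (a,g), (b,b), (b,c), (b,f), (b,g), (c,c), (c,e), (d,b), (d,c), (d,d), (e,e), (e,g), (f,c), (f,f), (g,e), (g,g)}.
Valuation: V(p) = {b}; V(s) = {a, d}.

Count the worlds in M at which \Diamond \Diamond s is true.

Recall that \Diamond ψ holds at a world iff ψ holds at some accessible world.
Let φ = \Diamond \Diamond s. Evaluate φ at each world:
  a (successors {a, d, g}): φ is true.
  b (successors {b, c, f, g}): φ is false.
  c (successors {c, e}): φ is false.
  d (successors {b, c, d}): φ is true.
  e (successors {e, g}): φ is false.
  f (successors {c, f}): φ is false.
  g (successors {e, g}): φ is false.
For instance, at e:
  At e: \Diamond \Diamond s requires \Diamond s at some successor in {e, g}.
    At e: \Diamond s is false.
    At g: \Diamond s is false.
  So \Diamond \Diamond s is false at e.
Satisfying worlds: {a, d}

2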